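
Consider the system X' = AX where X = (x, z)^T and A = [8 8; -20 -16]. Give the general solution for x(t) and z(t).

x(t) = -K_1e^(-4t)sin(4t) + K_1e^(-4t)cos(4t) + K_2e^(-4t)sin(4t) + K_2e^(-4t)cos(4t), z(t) = K_1e^(-4t)sin(4t) - 2K_1e^(-4t)cos(4t) - 2K_2e^(-4t)sin(4t) - K_2e^(-4t)cos(4t)

Coefficient matrix A = [[8, 8], [-20, -16]].
Characteristic polynomial det(A - λI) = λ^2 + 8λ + 32 = 0.
Eigenvalues λ = -4 ± 4i (complex conjugate pair).
For λ=-4+4i: an eigenvector is (1,-2) - i(-1,1) = (1 + i, -2 - i).
A real fundamental pair from Re and Im of e^((-4+4i)t)v: X_1 = e^(-4t)(cos(4t)·(1,-2) + sin(4t)·(-1,1)), X_2 = e^(-4t)(sin(4t)·(1,-2) - cos(4t)·(-1,1)).
General solution: K_1X_1 + K_2X_2.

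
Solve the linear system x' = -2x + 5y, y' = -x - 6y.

x(t) = -K_1e^(-4t)sin(t) + 2K_1e^(-4t)cos(t) + 2K_2e^(-4t)sin(t) + K_2e^(-4t)cos(t), y(t) = -K_1e^(-4t)cos(t) - K_2e^(-4t)sin(t)

Coefficient matrix A = [[-2, 5], [-1, -6]].
Characteristic polynomial det(A - λI) = λ^2 + 8λ + 17 = 0.
Eigenvalues λ = -4 ± i (complex conjugate pair).
For λ=-4+i: an eigenvector is (2,-1) - i(-1,0) = (2 + i, -1).
A real fundamental pair from Re and Im of e^((-4+i)t)v: X_1 = e^(-4t)(cos(t)·(2,-1) + sin(t)·(-1,0)), X_2 = e^(-4t)(sin(t)·(2,-1) - cos(t)·(-1,0)).
General solution: K_1X_1 + K_2X_2.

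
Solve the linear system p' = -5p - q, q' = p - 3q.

Coefficient matrix A = [[-5, -1], [1, -3]].
Characteristic polynomial det(A - λI) = λ^2 + 8λ + 16 = 0.
Single eigenvalue λ = -4 with algebraic multiplicity 2.
Eigenvector v = (-1,1); generalized eigenvector w with (A-λI)w=v is (0,1).
General solution: e^(-4t)[C_1·v + C_2·(t·v + w)].

p(t) = -C_1e^(-4t) - C_2te^(-4t), q(t) = C_1e^(-4t) + C_2te^(-4t) + C_2e^(-4t)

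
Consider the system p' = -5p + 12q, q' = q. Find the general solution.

Coefficient matrix A = [[-5, 12], [0, 1]].
Characteristic polynomial det(A - λI) = λ^2 + 4λ - 5 = 0.
Eigenvalues λ = 1, -5.
For λ=1: (A-λI) row 1 is [-6, 12], so an eigenvector is (-2, -1).
For λ=-5: (A-λI) row 1 is [0, 12], so an eigenvector is (1, 0).
General solution: K_1e^(t)(-2,-1) + K_2e^(-5t)(1,0).

p(t) = -2K_1e^(t) + K_2e^(-5t), q(t) = -K_1e^(t)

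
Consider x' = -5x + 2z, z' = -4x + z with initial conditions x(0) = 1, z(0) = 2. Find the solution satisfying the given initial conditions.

x(t) = e^(-t), z(t) = 2e^(-t)

Coefficient matrix A = [[-5, 2], [-4, 1]].
Characteristic polynomial det(A - λI) = λ^2 + 4λ + 3 = 0.
Eigenvalues λ = -3, -1.
For λ=-3: (A-λI) row 1 is [-2, 2], so an eigenvector is (-1, -1).
For λ=-1: (A-λI) row 1 is [-4, 2], so an eigenvector is (1, 2).
General solution: K_1e^(-3t)(-1,-1) + K_2e^(-t)(1,2).
Applying x(0)=1, z(0)=2 gives K_1=0, K_2=1.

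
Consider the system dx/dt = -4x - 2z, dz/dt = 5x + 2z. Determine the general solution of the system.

Coefficient matrix A = [[-4, -2], [5, 2]].
Characteristic polynomial det(A - λI) = λ^2 + 2λ + 2 = 0.
Eigenvalues λ = -1 ± i (complex conjugate pair).
For λ=-1+i: an eigenvector is (-1,2) - i(-1,1) = (-1 + i, 2 - i).
A real fundamental pair from Re and Im of e^((-1+i)t)v: X_1 = e^(-t)(cos(t)·(-1,2) + sin(t)·(-1,1)), X_2 = e^(-t)(sin(t)·(-1,2) - cos(t)·(-1,1)).
General solution: C_1X_1 + C_2X_2.

x(t) = -C_1e^(-t)sin(t) - C_1e^(-t)cos(t) - C_2e^(-t)sin(t) + C_2e^(-t)cos(t), z(t) = C_1e^(-t)sin(t) + 2C_1e^(-t)cos(t) + 2C_2e^(-t)sin(t) - C_2e^(-t)cos(t)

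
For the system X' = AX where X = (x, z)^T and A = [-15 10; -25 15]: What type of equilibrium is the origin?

A = [[-15,10],[-25,15]]; det(A-λI) = λ^2 + 25.
λ = 0 ± 5i: zero real part.

center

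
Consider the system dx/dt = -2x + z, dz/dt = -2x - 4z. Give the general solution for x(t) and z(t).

x(t) = c_1e^(-3t)cos(t) + c_2e^(-3t)sin(t), z(t) = -c_1e^(-3t)sin(t) - c_1e^(-3t)cos(t) - c_2e^(-3t)sin(t) + c_2e^(-3t)cos(t)

Coefficient matrix A = [[-2, 1], [-2, -4]].
Characteristic polynomial det(A - λI) = λ^2 + 6λ + 10 = 0.
Eigenvalues λ = -3 ± i (complex conjugate pair).
For λ=-3+i: an eigenvector is (1,-1) - i(0,-1) = (1, -1 + i).
A real fundamental pair from Re and Im of e^((-3+i)t)v: X_1 = e^(-3t)(cos(t)·(1,-1) + sin(t)·(0,-1)), X_2 = e^(-3t)(sin(t)·(1,-1) - cos(t)·(0,-1)).
General solution: c_1X_1 + c_2X_2.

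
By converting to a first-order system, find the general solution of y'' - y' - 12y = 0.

Let x_1 = y, x_2 = y'. Then x_1' = x_2 and x_2' = 12x_1 + x_2.
A = [[0,1],[12,1]]; det(A-λI) = λ^2 - λ - 12.
Eigenvalues λ = 4, -3 with eigenvectors (1,4), (1,-3).

y(t) = c_1e^(4t) + c_2e^(-3t)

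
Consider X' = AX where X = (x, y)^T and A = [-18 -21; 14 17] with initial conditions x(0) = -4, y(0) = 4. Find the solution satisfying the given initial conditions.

Coefficient matrix A = [[-18, -21], [14, 17]].
Characteristic polynomial det(A - λI) = λ^2 + λ - 12 = 0.
Eigenvalues λ = 3, -4.
For λ=3: (A-λI) row 1 is [-21, -21], so an eigenvector is (1, -1).
For λ=-4: (A-λI) row 1 is [-14, -21], so an eigenvector is (-3, 2).
General solution: K_1e^(3t)(1,-1) + K_2e^(-4t)(-3,2).
Applying x(0)=-4, y(0)=4 gives K_1=-4, K_2=0.

x(t) = -4e^(3t), y(t) = 4e^(3t)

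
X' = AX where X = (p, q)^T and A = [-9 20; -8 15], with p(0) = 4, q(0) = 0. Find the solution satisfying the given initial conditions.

Coefficient matrix A = [[-9, 20], [-8, 15]].
Characteristic polynomial det(A - λI) = λ^2 - 6λ + 25 = 0.
Eigenvalues λ = 3 ± 4i (complex conjugate pair).
For λ=3+4i: an eigenvector is (2,1) - i(-1,-1) = (2 + i, 1 + i).
A real fundamental pair from Re and Im of e^((3+4i)t)v: X_1 = e^(3t)(cos(4t)·(2,1) + sin(4t)·(-1,-1)), X_2 = e^(3t)(sin(4t)·(2,1) - cos(4t)·(-1,-1)).
General solution: C_1X_1 + C_2X_2.
Applying p(0)=4, q(0)=0 gives C_1=4, C_2=-4.

p(t) = -12e^(3t)sin(4t) + 4e^(3t)cos(4t), q(t) = -8e^(3t)sin(4t)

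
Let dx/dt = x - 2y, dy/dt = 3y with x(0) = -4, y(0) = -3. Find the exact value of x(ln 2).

A = [[1,-2],[0,3]]; eigenvalues λ = 1, 3.
Eigenvectors: (-1,0) for λ=1, (-1,1) for λ=3.
From the initial condition, c_1 = 7, c_2 = -3.
x(ln 2) = (7)(2^1)(-1) + (-3)(2^3)(-1) = 10.

10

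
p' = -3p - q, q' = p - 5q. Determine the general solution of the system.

p(t) = K_1e^(-4t) + K_2te^(-4t) - 2K_2e^(-4t), q(t) = K_1e^(-4t) + K_2te^(-4t) - 3K_2e^(-4t)

Coefficient matrix A = [[-3, -1], [1, -5]].
Characteristic polynomial det(A - λI) = λ^2 + 8λ + 16 = 0.
Single eigenvalue λ = -4 with algebraic multiplicity 2.
Eigenvector v = (1,1); generalized eigenvector w with (A-λI)w=v is (-2,-3).
General solution: e^(-4t)[K_1·v + K_2·(t·v + w)].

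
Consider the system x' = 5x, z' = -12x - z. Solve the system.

Coefficient matrix A = [[5, 0], [-12, -1]].
Characteristic polynomial det(A - λI) = λ^2 - 4λ - 5 = 0.
Eigenvalues λ = 5, -1.
For λ=5: (A-λI) row 2 is [-12, -6], so an eigenvector is (1, -2).
For λ=-1: (A-λI) row 1 is [6, 0], so an eigenvector is (0, -1).
General solution: K_1e^(5t)(1,-2) + K_2e^(-t)(0,-1).

x(t) = K_1e^(5t), z(t) = -2K_1e^(5t) - K_2e^(-t)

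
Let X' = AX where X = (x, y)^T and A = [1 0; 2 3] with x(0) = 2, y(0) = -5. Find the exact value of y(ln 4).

A = [[1,0],[2,3]]; eigenvalues λ = 1, 3.
Eigenvectors: (-1,1) for λ=1, (0,1) for λ=3.
From the initial condition, c_1 = -2, c_2 = -3.
y(ln 4) = (-2)(4^1)(1) + (-3)(4^3)(1) = -200.

-200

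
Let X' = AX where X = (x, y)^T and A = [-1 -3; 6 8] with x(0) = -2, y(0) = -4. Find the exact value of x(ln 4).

6016

A = [[-1,-3],[6,8]]; eigenvalues λ = 5, 2.
Eigenvectors: (-1,2) for λ=5, (1,-1) for λ=2.
From the initial condition, c_1 = -6, c_2 = -8.
x(ln 4) = (-6)(4^5)(-1) + (-8)(4^2)(1) = 6016.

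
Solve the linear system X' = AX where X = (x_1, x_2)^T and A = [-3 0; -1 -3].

x_1(t) = K_2e^(-3t), x_2(t) = -K_1e^(-3t) - K_2te^(-3t) - 3K_2e^(-3t)

Coefficient matrix A = [[-3, 0], [-1, -3]].
Characteristic polynomial det(A - λI) = λ^2 + 6λ + 9 = 0.
Single eigenvalue λ = -3 with algebraic multiplicity 2.
Eigenvector v = (0,-1); generalized eigenvector w with (A-λI)w=v is (1,-3).
General solution: e^(-3t)[K_1·v + K_2·(t·v + w)].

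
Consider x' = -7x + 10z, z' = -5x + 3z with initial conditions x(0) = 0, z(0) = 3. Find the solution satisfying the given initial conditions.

Coefficient matrix A = [[-7, 10], [-5, 3]].
Characteristic polynomial det(A - λI) = λ^2 + 4λ + 29 = 0.
Eigenvalues λ = -2 ± 5i (complex conjugate pair).
For λ=-2+5i: an eigenvector is (1,0) - i(-1,-1) = (1 + i, 0 + i).
A real fundamental pair from Re and Im of e^((-2+5i)t)v: X_1 = e^(-2t)(cos(5t)·(1,0) + sin(5t)·(-1,-1)), X_2 = e^(-2t)(sin(5t)·(1,0) - cos(5t)·(-1,-1)).
General solution: c_1X_1 + c_2X_2.
Applying x(0)=0, z(0)=3 gives c_1=-3, c_2=3.

x(t) = 6e^(-2t)sin(5t), z(t) = 3e^(-2t)sin(5t) + 3e^(-2t)cos(5t)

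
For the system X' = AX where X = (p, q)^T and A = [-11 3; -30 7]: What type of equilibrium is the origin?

stable spiral

A = [[-11,3],[-30,7]]; det(A-λI) = λ^2 + 4λ + 13.
λ = -2 ± 3i: negative real part.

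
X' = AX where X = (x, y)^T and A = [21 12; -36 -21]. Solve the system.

x(t) = -2C_1e^(3t) + C_2e^(-3t), y(t) = 3C_1e^(3t) - 2C_2e^(-3t)

Coefficient matrix A = [[21, 12], [-36, -21]].
Characteristic polynomial det(A - λI) = λ^2 - 9 = 0.
Eigenvalues λ = 3, -3.
For λ=3: (A-λI) row 1 is [18, 12], so an eigenvector is (-2, 3).
For λ=-3: (A-λI) row 1 is [24, 12], so an eigenvector is (1, -2).
General solution: C_1e^(3t)(-2,3) + C_2e^(-3t)(1,-2).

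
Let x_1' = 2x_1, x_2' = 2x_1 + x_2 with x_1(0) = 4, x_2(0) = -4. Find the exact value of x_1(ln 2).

16

A = [[2,0],[2,1]]; eigenvalues λ = 1, 2.
Eigenvectors: (0,1) for λ=1, (-1,-2) for λ=2.
From the initial condition, c_1 = -12, c_2 = -4.
x_1(ln 2) = (-12)(2^1)(0) + (-4)(2^2)(-1) = 16.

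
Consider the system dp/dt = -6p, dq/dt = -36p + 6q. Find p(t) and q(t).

p(t) = K_2e^(-6t), q(t) = -K_1e^(6t) + 3K_2e^(-6t)

Coefficient matrix A = [[-6, 0], [-36, 6]].
Characteristic polynomial det(A - λI) = λ^2 - 36 = 0.
Eigenvalues λ = 6, -6.
For λ=6: (A-λI) row 1 is [-12, 0], so an eigenvector is (0, -1).
For λ=-6: (A-λI) row 2 is [-36, 12], so an eigenvector is (1, 3).
General solution: K_1e^(6t)(0,-1) + K_2e^(-6t)(1,3).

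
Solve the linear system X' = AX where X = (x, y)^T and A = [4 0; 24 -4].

x(t) = c_2e^(4t), y(t) = c_1e^(-4t) + 3c_2e^(4t)

Coefficient matrix A = [[4, 0], [24, -4]].
Characteristic polynomial det(A - λI) = λ^2 - 16 = 0.
Eigenvalues λ = -4, 4.
For λ=-4: (A-λI) row 1 is [8, 0], so an eigenvector is (0, 1).
For λ=4: (A-λI) row 2 is [24, -8], so an eigenvector is (1, 3).
General solution: c_1e^(-4t)(0,1) + c_2e^(4t)(1,3).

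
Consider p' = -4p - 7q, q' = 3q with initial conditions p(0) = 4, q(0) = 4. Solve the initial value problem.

Coefficient matrix A = [[-4, -7], [0, 3]].
Characteristic polynomial det(A - λI) = λ^2 + λ - 12 = 0.
Eigenvalues λ = 3, -4.
For λ=3: (A-λI) row 1 is [-7, -7], so an eigenvector is (1, -1).
For λ=-4: (A-λI) row 1 is [0, -7], so an eigenvector is (1, 0).
General solution: c_1e^(3t)(1,-1) + c_2e^(-4t)(1,0).
Applying p(0)=4, q(0)=4 gives c_1=-4, c_2=8.

p(t) = -4e^(3t) + 8e^(-4t), q(t) = 4e^(3t)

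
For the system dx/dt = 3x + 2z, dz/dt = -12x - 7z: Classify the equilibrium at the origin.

stable node

A = [[3,2],[-12,-7]]; det(A-λI) = λ^2 + 4λ + 3.
λ = -3, -1: both negative.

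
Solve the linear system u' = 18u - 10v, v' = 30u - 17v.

u(t) = -c_1e^(-2t) - 2c_2e^(3t), v(t) = -2c_1e^(-2t) - 3c_2e^(3t)

Coefficient matrix A = [[18, -10], [30, -17]].
Characteristic polynomial det(A - λI) = λ^2 - λ - 6 = 0.
Eigenvalues λ = -2, 3.
For λ=-2: (A-λI) row 1 is [20, -10], so an eigenvector is (-1, -2).
For λ=3: (A-λI) row 1 is [15, -10], so an eigenvector is (-2, -3).
General solution: c_1e^(-2t)(-1,-2) + c_2e^(3t)(-2,-3).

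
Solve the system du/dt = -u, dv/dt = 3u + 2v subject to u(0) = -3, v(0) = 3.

Coefficient matrix A = [[-1, 0], [3, 2]].
Characteristic polynomial det(A - λI) = λ^2 - λ - 2 = 0.
Eigenvalues λ = -1, 2.
For λ=-1: (A-λI) row 2 is [3, 3], so an eigenvector is (1, -1).
For λ=2: (A-λI) row 1 is [-3, 0], so an eigenvector is (0, 1).
General solution: C_1e^(-t)(1,-1) + C_2e^(2t)(0,1).
Applying u(0)=-3, v(0)=3 gives C_1=-3, C_2=0.

u(t) = -3e^(-t), v(t) = 3e^(-t)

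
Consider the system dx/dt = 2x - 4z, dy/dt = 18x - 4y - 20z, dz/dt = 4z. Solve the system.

Coefficient matrix A = [[2, 0, -4], [18, -4, -20], [0, 0, 4]].
det(A - λI) = 0 gives eigenvalues λ = -4, 2, 4.
For λ=-4: eigenvector (0,1,0).
For λ=2: eigenvector (1,3,0).
For λ=4: eigenvector (-2,-7,1).
General solution: C_1e^(-4t)(0,1,0) + C_2e^(2t)(1,3,0) + C_3e^(4t)(-2,-7,1).

x(t) = C_2e^(2t) - 2C_3e^(4t), y(t) = C_1e^(-4t) + 3C_2e^(2t) - 7C_3e^(4t), z(t) = C_3e^(4t)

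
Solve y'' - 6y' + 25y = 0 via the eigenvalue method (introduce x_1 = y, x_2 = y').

y(t) = C_1e^(3t)cos(4t) + C_2e^(3t)sin(4t)

Let x_1 = y, x_2 = y'. Then x_1' = x_2 and x_2' = -25x_1 + 6x_2.
A = [[0,1],[-25,6]]; det(A-λI) = λ^2 - 6λ + 25.
Eigenvalues λ = 3 ± 4i.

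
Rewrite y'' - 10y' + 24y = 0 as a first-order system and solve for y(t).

Let x_1 = y, x_2 = y'. Then x_1' = x_2 and x_2' = -24x_1 + 10x_2.
A = [[0,1],[-24,10]]; det(A-λI) = λ^2 - 10λ + 24.
Eigenvalues λ = 6, 4 with eigenvectors (1,6), (1,4).

y(t) = C_1e^(6t) + C_2e^(4t)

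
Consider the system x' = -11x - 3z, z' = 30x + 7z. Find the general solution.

x(t) = K_1e^(-2t)sin(3t) - K_2e^(-2t)cos(3t), z(t) = -3K_1e^(-2t)sin(3t) - K_1e^(-2t)cos(3t) - K_2e^(-2t)sin(3t) + 3K_2e^(-2t)cos(3t)

Coefficient matrix A = [[-11, -3], [30, 7]].
Characteristic polynomial det(A - λI) = λ^2 + 4λ + 13 = 0.
Eigenvalues λ = -2 ± 3i (complex conjugate pair).
For λ=-2+3i: an eigenvector is (0,-1) - i(1,-3) = (0 - i, -1 + 3i).
A real fundamental pair from Re and Im of e^((-2+3i)t)v: X_1 = e^(-2t)(cos(3t)·(0,-1) + sin(3t)·(1,-3)), X_2 = e^(-2t)(sin(3t)·(0,-1) - cos(3t)·(1,-3)).
General solution: K_1X_1 + K_2X_2.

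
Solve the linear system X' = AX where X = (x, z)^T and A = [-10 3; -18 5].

Coefficient matrix A = [[-10, 3], [-18, 5]].
Characteristic polynomial det(A - λI) = λ^2 + 5λ + 4 = 0.
Eigenvalues λ = -1, -4.
For λ=-1: (A-λI) row 1 is [-9, 3], so an eigenvector is (-1, -3).
For λ=-4: (A-λI) row 1 is [-6, 3], so an eigenvector is (-1, -2).
General solution: C_1e^(-t)(-1,-3) + C_2e^(-4t)(-1,-2).

x(t) = -C_1e^(-t) - C_2e^(-4t), z(t) = -3C_1e^(-t) - 2C_2e^(-4t)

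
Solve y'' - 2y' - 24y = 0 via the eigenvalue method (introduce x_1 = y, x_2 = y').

Let x_1 = y, x_2 = y'. Then x_1' = x_2 and x_2' = 24x_1 + 2x_2.
A = [[0,1],[24,2]]; det(A-λI) = λ^2 - 2λ - 24.
Eigenvalues λ = -4, 6 with eigenvectors (1,-4), (1,6).

y(t) = K_1e^(-4t) + K_2e^(6t)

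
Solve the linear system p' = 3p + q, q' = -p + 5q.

p(t) = -c_1e^(4t) - c_2te^(4t) + 2c_2e^(4t), q(t) = -c_1e^(4t) - c_2te^(4t) + c_2e^(4t)

Coefficient matrix A = [[3, 1], [-1, 5]].
Characteristic polynomial det(A - λI) = λ^2 - 8λ + 16 = 0.
Single eigenvalue λ = 4 with algebraic multiplicity 2.
Eigenvector v = (-1,-1); generalized eigenvector w with (A-λI)w=v is (2,1).
General solution: e^(4t)[c_1·v + c_2·(t·v + w)].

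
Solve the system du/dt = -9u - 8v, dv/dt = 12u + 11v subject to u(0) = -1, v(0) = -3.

u(t) = 8e^(3t) - 9e^(-t), v(t) = -12e^(3t) + 9e^(-t)

Coefficient matrix A = [[-9, -8], [12, 11]].
Characteristic polynomial det(A - λI) = λ^2 - 2λ - 3 = 0.
Eigenvalues λ = 3, -1.
For λ=3: (A-λI) row 1 is [-12, -8], so an eigenvector is (-2, 3).
For λ=-1: (A-λI) row 1 is [-8, -8], so an eigenvector is (-1, 1).
General solution: C_1e^(3t)(-2,3) + C_2e^(-t)(-1,1).
Applying u(0)=-1, v(0)=-3 gives C_1=-4, C_2=9.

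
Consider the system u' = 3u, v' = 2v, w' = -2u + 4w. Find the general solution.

u(t) = K_1e^(3t), v(t) = K_2e^(2t), w(t) = 2K_1e^(3t) + K_3e^(4t)

Coefficient matrix A = [[3, 0, 0], [0, 2, 0], [-2, 0, 4]].
det(A - λI) = 0 gives eigenvalues λ = 3, 2, 4.
For λ=3: eigenvector (1,0,2).
For λ=2: eigenvector (0,1,0).
For λ=4: eigenvector (0,0,1).
General solution: K_1e^(3t)(1,0,2) + K_2e^(2t)(0,1,0) + K_3e^(4t)(0,0,1).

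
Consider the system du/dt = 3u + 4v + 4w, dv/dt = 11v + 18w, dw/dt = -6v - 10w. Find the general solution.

u(t) = 4C_1e^(2t) + C_2e^(-t) + C_3e^(3t), v(t) = -2C_1e^(2t) - 3C_2e^(-t), w(t) = C_1e^(2t) + 2C_2e^(-t)

Coefficient matrix A = [[3, 4, 4], [0, 11, 18], [0, -6, -10]].
det(A - λI) = 0 gives eigenvalues λ = 2, -1, 3.
For λ=2: eigenvector (4,-2,1).
For λ=-1: eigenvector (1,-3,2).
For λ=3: eigenvector (1,0,0).
General solution: C_1e^(2t)(4,-2,1) + C_2e^(-t)(1,-3,2) + C_3e^(3t)(1,0,0).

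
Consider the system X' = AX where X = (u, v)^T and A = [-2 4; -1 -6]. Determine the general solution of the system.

u(t) = -2c_1e^(-4t) - 2c_2te^(-4t) - c_2e^(-4t), v(t) = c_1e^(-4t) + c_2te^(-4t)

Coefficient matrix A = [[-2, 4], [-1, -6]].
Characteristic polynomial det(A - λI) = λ^2 + 8λ + 16 = 0.
Single eigenvalue λ = -4 with algebraic multiplicity 2.
Eigenvector v = (-2,1); generalized eigenvector w with (A-λI)w=v is (-1,0).
General solution: e^(-4t)[c_1·v + c_2·(t·v + w)].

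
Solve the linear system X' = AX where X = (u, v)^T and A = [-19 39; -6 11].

u(t) = -3C_1e^(-4t)sin(3t) - 2C_1e^(-4t)cos(3t) - 2C_2e^(-4t)sin(3t) + 3C_2e^(-4t)cos(3t), v(t) = -C_1e^(-4t)sin(3t) - C_1e^(-4t)cos(3t) - C_2e^(-4t)sin(3t) + C_2e^(-4t)cos(3t)

Coefficient matrix A = [[-19, 39], [-6, 11]].
Characteristic polynomial det(A - λI) = λ^2 + 8λ + 25 = 0.
Eigenvalues λ = -4 ± 3i (complex conjugate pair).
For λ=-4+3i: an eigenvector is (-2,-1) - i(-3,-1) = (-2 + 3i, -1 + i).
A real fundamental pair from Re and Im of e^((-4+3i)t)v: X_1 = e^(-4t)(cos(3t)·(-2,-1) + sin(3t)·(-3,-1)), X_2 = e^(-4t)(sin(3t)·(-2,-1) - cos(3t)·(-3,-1)).
General solution: C_1X_1 + C_2X_2.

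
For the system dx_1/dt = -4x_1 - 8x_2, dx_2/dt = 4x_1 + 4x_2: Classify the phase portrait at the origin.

center

A = [[-4,-8],[4,4]]; det(A-λI) = λ^2 + 16.
λ = 0 ± 4i: zero real part.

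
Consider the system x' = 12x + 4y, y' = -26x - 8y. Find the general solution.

Coefficient matrix A = [[12, 4], [-26, -8]].
Characteristic polynomial det(A - λI) = λ^2 - 4λ + 8 = 0.
Eigenvalues λ = 2 ± 2i (complex conjugate pair).
For λ=2+2i: an eigenvector is (1,-3) - i(-1,2) = (1 + i, -3 - 2i).
A real fundamental pair from Re and Im of e^((2+2i)t)v: X_1 = e^(2t)(cos(2t)·(1,-3) + sin(2t)·(-1,2)), X_2 = e^(2t)(sin(2t)·(1,-3) - cos(2t)·(-1,2)).
General solution: c_1X_1 + c_2X_2.

x(t) = -c_1e^(2t)sin(2t) + c_1e^(2t)cos(2t) + c_2e^(2t)sin(2t) + c_2e^(2t)cos(2t), y(t) = 2c_1e^(2t)sin(2t) - 3c_1e^(2t)cos(2t) - 3c_2e^(2t)sin(2t) - 2c_2e^(2t)cos(2t)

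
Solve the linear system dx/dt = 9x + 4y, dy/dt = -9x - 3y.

Coefficient matrix A = [[9, 4], [-9, -3]].
Characteristic polynomial det(A - λI) = λ^2 - 6λ + 9 = 0.
Single eigenvalue λ = 3 with algebraic multiplicity 2.
Eigenvector v = (2,-3); generalized eigenvector w with (A-λI)w=v is (1,-1).
General solution: e^(3t)[C_1·v + C_2·(t·v + w)].

x(t) = 2C_1e^(3t) + 2C_2te^(3t) + C_2e^(3t), y(t) = -3C_1e^(3t) - 3C_2te^(3t) - C_2e^(3t)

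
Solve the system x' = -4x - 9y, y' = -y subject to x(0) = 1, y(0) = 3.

x(t) = -9e^(-t) + 10e^(-4t), y(t) = 3e^(-t)

Coefficient matrix A = [[-4, -9], [0, -1]].
Characteristic polynomial det(A - λI) = λ^2 + 5λ + 4 = 0.
Eigenvalues λ = -4, -1.
For λ=-4: (A-λI) row 1 is [0, -9], so an eigenvector is (-1, 0).
For λ=-1: (A-λI) row 1 is [-3, -9], so an eigenvector is (3, -1).
General solution: C_1e^(-4t)(-1,0) + C_2e^(-t)(3,-1).
Applying x(0)=1, y(0)=3 gives C_1=-10, C_2=-3.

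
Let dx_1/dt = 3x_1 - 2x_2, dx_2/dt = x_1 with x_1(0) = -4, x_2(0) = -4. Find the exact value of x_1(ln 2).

A = [[3,-2],[1,0]]; eigenvalues λ = 2, 1.
Eigenvectors: (-2,-1) for λ=2, (-1,-1) for λ=1.
From the initial condition, c_1 = 0, c_2 = 4.
x_1(ln 2) = (0)(2^2)(-2) + (4)(2^1)(-1) = -8.

-8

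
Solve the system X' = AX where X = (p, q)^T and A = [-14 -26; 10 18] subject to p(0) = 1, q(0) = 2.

p(t) = -34e^(2t)sin(2t) + e^(2t)cos(2t), q(t) = 21e^(2t)sin(2t) + 2e^(2t)cos(2t)

Coefficient matrix A = [[-14, -26], [10, 18]].
Characteristic polynomial det(A - λI) = λ^2 - 4λ + 8 = 0.
Eigenvalues λ = 2 ± 2i (complex conjugate pair).
For λ=2+2i: an eigenvector is (2,-1) - i(-3,2) = (2 + 3i, -1 - 2i).
A real fundamental pair from Re and Im of e^((2+2i)t)v: X_1 = e^(2t)(cos(2t)·(2,-1) + sin(2t)·(-3,2)), X_2 = e^(2t)(sin(2t)·(2,-1) - cos(2t)·(-3,2)).
General solution: c_1X_1 + c_2X_2.
Applying p(0)=1, q(0)=2 gives c_1=8, c_2=-5.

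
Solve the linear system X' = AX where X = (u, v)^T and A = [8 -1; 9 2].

Coefficient matrix A = [[8, -1], [9, 2]].
Characteristic polynomial det(A - λI) = λ^2 - 10λ + 25 = 0.
Single eigenvalue λ = 5 with algebraic multiplicity 2.
Eigenvector v = (1,3); generalized eigenvector w with (A-λI)w=v is (1,2).
General solution: e^(5t)[c_1·v + c_2·(t·v + w)].

u(t) = c_1e^(5t) + c_2te^(5t) + c_2e^(5t), v(t) = 3c_1e^(5t) + 3c_2te^(5t) + 2c_2e^(5t)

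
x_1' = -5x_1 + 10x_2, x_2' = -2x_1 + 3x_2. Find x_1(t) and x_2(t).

x_1(t) = -C_1e^(-t)sin(2t) - 2C_1e^(-t)cos(2t) - 2C_2e^(-t)sin(2t) + C_2e^(-t)cos(2t), x_2(t) = -C_1e^(-t)cos(2t) - C_2e^(-t)sin(2t)

Coefficient matrix A = [[-5, 10], [-2, 3]].
Characteristic polynomial det(A - λI) = λ^2 + 2λ + 5 = 0.
Eigenvalues λ = -1 ± 2i (complex conjugate pair).
For λ=-1+2i: an eigenvector is (-2,-1) - i(-1,0) = (-2 + i, -1).
A real fundamental pair from Re and Im of e^((-1+2i)t)v: X_1 = e^(-t)(cos(2t)·(-2,-1) + sin(2t)·(-1,0)), X_2 = e^(-t)(sin(2t)·(-2,-1) - cos(2t)·(-1,0)).
General solution: C_1X_1 + C_2X_2.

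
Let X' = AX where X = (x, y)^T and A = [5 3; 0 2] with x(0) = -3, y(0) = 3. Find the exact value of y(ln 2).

12

A = [[5,3],[0,2]]; eigenvalues λ = 2, 5.
Eigenvectors: (-1,1) for λ=2, (1,0) for λ=5.
From the initial condition, c_1 = 3, c_2 = 0.
y(ln 2) = (3)(2^2)(1) + (0)(2^5)(0) = 12.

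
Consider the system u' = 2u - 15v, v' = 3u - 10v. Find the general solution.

Coefficient matrix A = [[2, -15], [3, -10]].
Characteristic polynomial det(A - λI) = λ^2 + 8λ + 25 = 0.
Eigenvalues λ = -4 ± 3i (complex conjugate pair).
For λ=-4+3i: an eigenvector is (-1,0) - i(-2,-1) = (-1 + 2i, 0 + i).
A real fundamental pair from Re and Im of e^((-4+3i)t)v: X_1 = e^(-4t)(cos(3t)·(-1,0) + sin(3t)·(-2,-1)), X_2 = e^(-4t)(sin(3t)·(-1,0) - cos(3t)·(-2,-1)).
General solution: c_1X_1 + c_2X_2.

u(t) = -2c_1e^(-4t)sin(3t) - c_1e^(-4t)cos(3t) - c_2e^(-4t)sin(3t) + 2c_2e^(-4t)cos(3t), v(t) = -c_1e^(-4t)sin(3t) + c_2e^(-4t)cos(3t)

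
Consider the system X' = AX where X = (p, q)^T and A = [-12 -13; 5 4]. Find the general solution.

Coefficient matrix A = [[-12, -13], [5, 4]].
Characteristic polynomial det(A - λI) = λ^2 + 8λ + 17 = 0.
Eigenvalues λ = -4 ± i (complex conjugate pair).
For λ=-4+i: an eigenvector is (-2,1) - i(3,-2) = (-2 - 3i, 1 + 2i).
A real fundamental pair from Re and Im of e^((-4+i)t)v: X_1 = e^(-4t)(cos(t)·(-2,1) + sin(t)·(3,-2)), X_2 = e^(-4t)(sin(t)·(-2,1) - cos(t)·(3,-2)).
General solution: C_1X_1 + C_2X_2.

p(t) = 3C_1e^(-4t)sin(t) - 2C_1e^(-4t)cos(t) - 2C_2e^(-4t)sin(t) - 3C_2e^(-4t)cos(t), q(t) = -2C_1e^(-4t)sin(t) + C_1e^(-4t)cos(t) + C_2e^(-4t)sin(t) + 2C_2e^(-4t)cos(t)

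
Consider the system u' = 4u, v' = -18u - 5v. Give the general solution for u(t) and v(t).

u(t) = C_2e^(4t), v(t) = C_1e^(-5t) - 2C_2e^(4t)

Coefficient matrix A = [[4, 0], [-18, -5]].
Characteristic polynomial det(A - λI) = λ^2 + λ - 20 = 0.
Eigenvalues λ = -5, 4.
For λ=-5: (A-λI) row 1 is [9, 0], so an eigenvector is (0, 1).
For λ=4: (A-λI) row 2 is [-18, -9], so an eigenvector is (1, -2).
General solution: C_1e^(-5t)(0,1) + C_2e^(4t)(1,-2).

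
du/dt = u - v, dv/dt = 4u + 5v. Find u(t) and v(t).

Coefficient matrix A = [[1, -1], [4, 5]].
Characteristic polynomial det(A - λI) = λ^2 - 6λ + 9 = 0.
Single eigenvalue λ = 3 with algebraic multiplicity 2.
Eigenvector v = (-1,2); generalized eigenvector w with (A-λI)w=v is (-1,3).
General solution: e^(3t)[C_1·v + C_2·(t·v + w)].

u(t) = -C_1e^(3t) - C_2te^(3t) - C_2e^(3t), v(t) = 2C_1e^(3t) + 2C_2te^(3t) + 3C_2e^(3t)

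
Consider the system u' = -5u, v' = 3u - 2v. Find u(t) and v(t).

u(t) = -K_2e^(-5t), v(t) = K_1e^(-2t) + K_2e^(-5t)

Coefficient matrix A = [[-5, 0], [3, -2]].
Characteristic polynomial det(A - λI) = λ^2 + 7λ + 10 = 0.
Eigenvalues λ = -2, -5.
For λ=-2: (A-λI) row 1 is [-3, 0], so an eigenvector is (0, 1).
For λ=-5: (A-λI) row 2 is [3, 3], so an eigenvector is (-1, 1).
General solution: K_1e^(-2t)(0,1) + K_2e^(-5t)(-1,1).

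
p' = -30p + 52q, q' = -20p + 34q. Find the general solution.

Coefficient matrix A = [[-30, 52], [-20, 34]].
Characteristic polynomial det(A - λI) = λ^2 - 4λ + 20 = 0.
Eigenvalues λ = 2 ± 4i (complex conjugate pair).
For λ=2+4i: an eigenvector is (-2,-1) - i(3,2) = (-2 - 3i, -1 - 2i).
A real fundamental pair from Re and Im of e^((2+4i)t)v: X_1 = e^(2t)(cos(4t)·(-2,-1) + sin(4t)·(3,2)), X_2 = e^(2t)(sin(4t)·(-2,-1) - cos(4t)·(3,2)).
General solution: C_1X_1 + C_2X_2.

p(t) = 3C_1e^(2t)sin(4t) - 2C_1e^(2t)cos(4t) - 2C_2e^(2t)sin(4t) - 3C_2e^(2t)cos(4t), q(t) = 2C_1e^(2t)sin(4t) - C_1e^(2t)cos(4t) - C_2e^(2t)sin(4t) - 2C_2e^(2t)cos(4t)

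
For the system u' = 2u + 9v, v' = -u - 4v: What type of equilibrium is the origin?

stable improper node

A = [[2,9],[-1,-4]]; det(A-λI) = λ^2 + 2λ + 1.
repeated λ = -1 with a single eigenvector.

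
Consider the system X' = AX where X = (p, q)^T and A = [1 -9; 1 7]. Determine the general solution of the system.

Coefficient matrix A = [[1, -9], [1, 7]].
Characteristic polynomial det(A - λI) = λ^2 - 8λ + 16 = 0.
Single eigenvalue λ = 4 with algebraic multiplicity 2.
Eigenvector v = (3,-1); generalized eigenvector w with (A-λI)w=v is (2,-1).
General solution: e^(4t)[K_1·v + K_2·(t·v + w)].

p(t) = 3K_1e^(4t) + 3K_2te^(4t) + 2K_2e^(4t), q(t) = -K_1e^(4t) - K_2te^(4t) - K_2e^(4t)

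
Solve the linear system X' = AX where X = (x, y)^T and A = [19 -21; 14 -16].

Coefficient matrix A = [[19, -21], [14, -16]].
Characteristic polynomial det(A - λI) = λ^2 - 3λ - 10 = 0.
Eigenvalues λ = -2, 5.
For λ=-2: (A-λI) row 1 is [21, -21], so an eigenvector is (-1, -1).
For λ=5: (A-λI) row 1 is [14, -21], so an eigenvector is (-3, -2).
General solution: c_1e^(-2t)(-1,-1) + c_2e^(5t)(-3,-2).

x(t) = -c_1e^(-2t) - 3c_2e^(5t), y(t) = -c_1e^(-2t) - 2c_2e^(5t)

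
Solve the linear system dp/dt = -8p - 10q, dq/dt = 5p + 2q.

p(t) = K_1e^(-3t)sin(5t) + K_1e^(-3t)cos(5t) + K_2e^(-3t)sin(5t) - K_2e^(-3t)cos(5t), q(t) = -K_1e^(-3t)cos(5t) - K_2e^(-3t)sin(5t)

Coefficient matrix A = [[-8, -10], [5, 2]].
Characteristic polynomial det(A - λI) = λ^2 + 6λ + 34 = 0.
Eigenvalues λ = -3 ± 5i (complex conjugate pair).
For λ=-3+5i: an eigenvector is (1,-1) - i(1,0) = (1 - i, -1).
A real fundamental pair from Re and Im of e^((-3+5i)t)v: X_1 = e^(-3t)(cos(5t)·(1,-1) + sin(5t)·(1,0)), X_2 = e^(-3t)(sin(5t)·(1,-1) - cos(5t)·(1,0)).
General solution: K_1X_1 + K_2X_2.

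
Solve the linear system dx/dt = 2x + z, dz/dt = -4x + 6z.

Coefficient matrix A = [[2, 1], [-4, 6]].
Characteristic polynomial det(A - λI) = λ^2 - 8λ + 16 = 0.
Single eigenvalue λ = 4 with algebraic multiplicity 2.
Eigenvector v = (1,2); generalized eigenvector w with (A-λI)w=v is (-2,-3).
General solution: e^(4t)[C_1·v + C_2·(t·v + w)].

x(t) = C_1e^(4t) + C_2te^(4t) - 2C_2e^(4t), z(t) = 2C_1e^(4t) + 2C_2te^(4t) - 3C_2e^(4t)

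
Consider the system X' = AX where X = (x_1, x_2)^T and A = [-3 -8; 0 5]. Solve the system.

Coefficient matrix A = [[-3, -8], [0, 5]].
Characteristic polynomial det(A - λI) = λ^2 - 2λ - 15 = 0.
Eigenvalues λ = 5, -3.
For λ=5: (A-λI) row 1 is [-8, -8], so an eigenvector is (1, -1).
For λ=-3: (A-λI) row 1 is [0, -8], so an eigenvector is (1, 0).
General solution: K_1e^(5t)(1,-1) + K_2e^(-3t)(1,0).

x_1(t) = K_1e^(5t) + K_2e^(-3t), x_2(t) = -K_1e^(5t)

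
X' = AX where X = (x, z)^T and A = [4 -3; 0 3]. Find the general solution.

x(t) = -3C_1e^(3t) - C_2e^(4t), z(t) = -C_1e^(3t)

Coefficient matrix A = [[4, -3], [0, 3]].
Characteristic polynomial det(A - λI) = λ^2 - 7λ + 12 = 0.
Eigenvalues λ = 3, 4.
For λ=3: (A-λI) row 1 is [1, -3], so an eigenvector is (-3, -1).
For λ=4: (A-λI) row 1 is [0, -3], so an eigenvector is (-1, 0).
General solution: C_1e^(3t)(-3,-1) + C_2e^(4t)(-1,0).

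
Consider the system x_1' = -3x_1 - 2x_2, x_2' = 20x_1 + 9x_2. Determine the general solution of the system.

Coefficient matrix A = [[-3, -2], [20, 9]].
Characteristic polynomial det(A - λI) = λ^2 - 6λ + 13 = 0.
Eigenvalues λ = 3 ± 2i (complex conjugate pair).
For λ=3+2i: an eigenvector is (0,1) - i(-1,3) = (0 + i, 1 - 3i).
A real fundamental pair from Re and Im of e^((3+2i)t)v: X_1 = e^(3t)(cos(2t)·(0,1) + sin(2t)·(-1,3)), X_2 = e^(3t)(sin(2t)·(0,1) - cos(2t)·(-1,3)).
General solution: C_1X_1 + C_2X_2.

x_1(t) = -C_1e^(3t)sin(2t) + C_2e^(3t)cos(2t), x_2(t) = 3C_1e^(3t)sin(2t) + C_1e^(3t)cos(2t) + C_2e^(3t)sin(2t) - 3C_2e^(3t)cos(2t)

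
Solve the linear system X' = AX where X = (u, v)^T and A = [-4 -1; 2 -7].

u(t) = -C_1e^(-5t) - C_2e^(-6t), v(t) = -C_1e^(-5t) - 2C_2e^(-6t)

Coefficient matrix A = [[-4, -1], [2, -7]].
Characteristic polynomial det(A - λI) = λ^2 + 11λ + 30 = 0.
Eigenvalues λ = -5, -6.
For λ=-5: (A-λI) row 1 is [1, -1], so an eigenvector is (-1, -1).
For λ=-6: (A-λI) row 1 is [2, -1], so an eigenvector is (-1, -2).
General solution: C_1e^(-5t)(-1,-1) + C_2e^(-6t)(-1,-2).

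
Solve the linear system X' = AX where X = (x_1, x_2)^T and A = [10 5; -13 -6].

x_1(t) = -c_1e^(2t)sin(t) - 2c_1e^(2t)cos(t) - 2c_2e^(2t)sin(t) + c_2e^(2t)cos(t), x_2(t) = 2c_1e^(2t)sin(t) + 3c_1e^(2t)cos(t) + 3c_2e^(2t)sin(t) - 2c_2e^(2t)cos(t)

Coefficient matrix A = [[10, 5], [-13, -6]].
Characteristic polynomial det(A - λI) = λ^2 - 4λ + 5 = 0.
Eigenvalues λ = 2 ± i (complex conjugate pair).
For λ=2+i: an eigenvector is (-2,3) - i(-1,2) = (-2 + i, 3 - 2i).
A real fundamental pair from Re and Im of e^((2+i)t)v: X_1 = e^(2t)(cos(t)·(-2,3) + sin(t)·(-1,2)), X_2 = e^(2t)(sin(t)·(-2,3) - cos(t)·(-1,2)).
General solution: c_1X_1 + c_2X_2.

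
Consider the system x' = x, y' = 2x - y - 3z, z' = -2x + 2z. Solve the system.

x(t) = C_1e^(t), y(t) = -2C_1e^(t) + C_2e^(-t) - C_3e^(2t), z(t) = 2C_1e^(t) + C_3e^(2t)

Coefficient matrix A = [[1, 0, 0], [2, -1, -3], [-2, 0, 2]].
det(A - λI) = 0 gives eigenvalues λ = 1, -1, 2.
For λ=1: eigenvector (1,-2,2).
For λ=-1: eigenvector (0,1,0).
For λ=2: eigenvector (0,-1,1).
General solution: C_1e^(t)(1,-2,2) + C_2e^(-t)(0,1,0) + C_3e^(2t)(0,-1,1).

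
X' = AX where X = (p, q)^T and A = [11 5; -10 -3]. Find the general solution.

Coefficient matrix A = [[11, 5], [-10, -3]].
Characteristic polynomial det(A - λI) = λ^2 - 8λ + 17 = 0.
Eigenvalues λ = 4 ± i (complex conjugate pair).
For λ=4+i: an eigenvector is (-1,1) - i(-2,3) = (-1 + 2i, 1 - 3i).
A real fundamental pair from Re and Im of e^((4+i)t)v: X_1 = e^(4t)(cos(t)·(-1,1) + sin(t)·(-2,3)), X_2 = e^(4t)(sin(t)·(-1,1) - cos(t)·(-2,3)).
General solution: C_1X_1 + C_2X_2.

p(t) = -2C_1e^(4t)sin(t) - C_1e^(4t)cos(t) - C_2e^(4t)sin(t) + 2C_2e^(4t)cos(t), q(t) = 3C_1e^(4t)sin(t) + C_1e^(4t)cos(t) + C_2e^(4t)sin(t) - 3C_2e^(4t)cos(t)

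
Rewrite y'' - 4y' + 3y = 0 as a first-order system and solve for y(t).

y(t) = C_1e^(3t) + C_2e^(t)

Let x_1 = y, x_2 = y'. Then x_1' = x_2 and x_2' = -3x_1 + 4x_2.
A = [[0,1],[-3,4]]; det(A-λI) = λ^2 - 4λ + 3.
Eigenvalues λ = 3, 1 with eigenvectors (1,3), (1,1).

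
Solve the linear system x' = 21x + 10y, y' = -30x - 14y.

Coefficient matrix A = [[21, 10], [-30, -14]].
Characteristic polynomial det(A - λI) = λ^2 - 7λ + 6 = 0.
Eigenvalues λ = 1, 6.
For λ=1: (A-λI) row 1 is [20, 10], so an eigenvector is (-1, 2).
For λ=6: (A-λI) row 1 is [15, 10], so an eigenvector is (2, -3).
General solution: K_1e^(t)(-1,2) + K_2e^(6t)(2,-3).

x(t) = -K_1e^(t) + 2K_2e^(6t), y(t) = 2K_1e^(t) - 3K_2e^(6t)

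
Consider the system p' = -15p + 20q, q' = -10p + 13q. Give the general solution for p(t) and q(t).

p(t) = 3C_1e^(-t)sin(2t) + C_1e^(-t)cos(2t) + C_2e^(-t)sin(2t) - 3C_2e^(-t)cos(2t), q(t) = 2C_1e^(-t)sin(2t) + C_1e^(-t)cos(2t) + C_2e^(-t)sin(2t) - 2C_2e^(-t)cos(2t)

Coefficient matrix A = [[-15, 20], [-10, 13]].
Characteristic polynomial det(A - λI) = λ^2 + 2λ + 5 = 0.
Eigenvalues λ = -1 ± 2i (complex conjugate pair).
For λ=-1+2i: an eigenvector is (1,1) - i(3,2) = (1 - 3i, 1 - 2i).
A real fundamental pair from Re and Im of e^((-1+2i)t)v: X_1 = e^(-t)(cos(2t)·(1,1) + sin(2t)·(3,2)), X_2 = e^(-t)(sin(2t)·(1,1) - cos(2t)·(3,2)).
General solution: C_1X_1 + C_2X_2.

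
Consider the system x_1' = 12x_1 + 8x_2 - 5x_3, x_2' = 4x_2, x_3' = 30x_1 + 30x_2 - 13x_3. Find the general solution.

Coefficient matrix A = [[12, 8, -5], [0, 4, 0], [30, 30, -13]].
det(A - λI) = 0 gives eigenvalues λ = 4, 2, -3.
For λ=4: eigenvector (-1,1,0).
For λ=2: eigenvector (1,0,2).
For λ=-3: eigenvector (1,0,3).
General solution: c_1e^(4t)(-1,1,0) + c_2e^(2t)(1,0,2) + c_3e^(-3t)(1,0,3).

x_1(t) = -c_1e^(4t) + c_2e^(2t) + c_3e^(-3t), x_2(t) = c_1e^(4t), x_3(t) = 2c_2e^(2t) + 3c_3e^(-3t)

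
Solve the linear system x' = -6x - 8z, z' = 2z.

Coefficient matrix A = [[-6, -8], [0, 2]].
Characteristic polynomial det(A - λI) = λ^2 + 4λ - 12 = 0.
Eigenvalues λ = -6, 2.
For λ=-6: (A-λI) row 1 is [0, -8], so an eigenvector is (-1, 0).
For λ=2: (A-λI) row 1 is [-8, -8], so an eigenvector is (1, -1).
General solution: C_1e^(-6t)(-1,0) + C_2e^(2t)(1,-1).

x(t) = -C_1e^(-6t) + C_2e^(2t), z(t) = -C_2e^(2t)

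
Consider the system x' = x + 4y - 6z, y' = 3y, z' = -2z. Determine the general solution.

Coefficient matrix A = [[1, 4, -6], [0, 3, 0], [0, 0, -2]].
det(A - λI) = 0 gives eigenvalues λ = 3, 1, -2.
For λ=3: eigenvector (2,1,0).
For λ=1: eigenvector (1,0,0).
For λ=-2: eigenvector (2,0,1).
General solution: C_1e^(3t)(2,1,0) + C_2e^(t)(1,0,0) + C_3e^(-2t)(2,0,1).

x(t) = 2C_1e^(3t) + C_2e^(t) + 2C_3e^(-2t), y(t) = C_1e^(3t), z(t) = C_3e^(-2t)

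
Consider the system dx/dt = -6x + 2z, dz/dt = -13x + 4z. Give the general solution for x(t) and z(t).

Coefficient matrix A = [[-6, 2], [-13, 4]].
Characteristic polynomial det(A - λI) = λ^2 + 2λ + 2 = 0.
Eigenvalues λ = -1 ± i (complex conjugate pair).
For λ=-1+i: an eigenvector is (-1,-2) - i(1,3) = (-1 - i, -2 - 3i).
A real fundamental pair from Re and Im of e^((-1+i)t)v: X_1 = e^(-t)(cos(t)·(-1,-2) + sin(t)·(1,3)), X_2 = e^(-t)(sin(t)·(-1,-2) - cos(t)·(1,3)).
General solution: C_1X_1 + C_2X_2.

x(t) = C_1e^(-t)sin(t) - C_1e^(-t)cos(t) - C_2e^(-t)sin(t) - C_2e^(-t)cos(t), z(t) = 3C_1e^(-t)sin(t) - 2C_1e^(-t)cos(t) - 2C_2e^(-t)sin(t) - 3C_2e^(-t)cos(t)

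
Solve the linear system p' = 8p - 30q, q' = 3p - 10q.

p(t) = -K_1e^(-t)sin(3t) + 3K_1e^(-t)cos(3t) + 3K_2e^(-t)sin(3t) + K_2e^(-t)cos(3t), q(t) = K_1e^(-t)cos(3t) + K_2e^(-t)sin(3t)

Coefficient matrix A = [[8, -30], [3, -10]].
Characteristic polynomial det(A - λI) = λ^2 + 2λ + 10 = 0.
Eigenvalues λ = -1 ± 3i (complex conjugate pair).
For λ=-1+3i: an eigenvector is (3,1) - i(-1,0) = (3 + i, 1).
A real fundamental pair from Re and Im of e^((-1+3i)t)v: X_1 = e^(-t)(cos(3t)·(3,1) + sin(3t)·(-1,0)), X_2 = e^(-t)(sin(3t)·(3,1) - cos(3t)·(-1,0)).
General solution: K_1X_1 + K_2X_2.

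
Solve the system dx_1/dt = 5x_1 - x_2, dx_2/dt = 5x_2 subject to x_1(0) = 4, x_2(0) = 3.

x_1(t) = -3te^(5t) + 4e^(5t), x_2(t) = 3e^(5t)

Coefficient matrix A = [[5, -1], [0, 5]].
Characteristic polynomial det(A - λI) = λ^2 - 10λ + 25 = 0.
Single eigenvalue λ = 5 with algebraic multiplicity 2.
Eigenvector v = (1,0); generalized eigenvector w with (A-λI)w=v is (-2,-1).
General solution: e^(5t)[c_1·v + c_2·(t·v + w)].
Applying x_1(0)=4, x_2(0)=3 gives c_1=-2, c_2=-3.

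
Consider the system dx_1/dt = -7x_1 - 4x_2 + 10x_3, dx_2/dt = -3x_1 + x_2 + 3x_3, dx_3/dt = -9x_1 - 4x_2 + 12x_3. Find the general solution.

Coefficient matrix A = [[-7, -4, 10], [-3, 1, 3], [-9, -4, 12]].
det(A - λI) = 0 gives eigenvalues λ = 3, 2, 1.
For λ=3: eigenvector (-1,0,-1).
For λ=2: eigenvector (2,3,3).
For λ=1: eigenvector (-2,-1,-2).
General solution: C_1e^(3t)(-1,0,-1) + C_2e^(2t)(2,3,3) + C_3e^(t)(-2,-1,-2).

x_1(t) = -C_1e^(3t) + 2C_2e^(2t) - 2C_3e^(t), x_2(t) = 3C_2e^(2t) - C_3e^(t), x_3(t) = -C_1e^(3t) + 3C_2e^(2t) - 2C_3e^(t)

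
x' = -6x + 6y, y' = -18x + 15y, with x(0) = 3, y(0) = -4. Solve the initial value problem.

Coefficient matrix A = [[-6, 6], [-18, 15]].
Characteristic polynomial det(A - λI) = λ^2 - 9λ + 18 = 0.
Eigenvalues λ = 3, 6.
For λ=3: (A-λI) row 1 is [-9, 6], so an eigenvector is (-2, -3).
For λ=6: (A-λI) row 1 is [-12, 6], so an eigenvector is (1, 2).
General solution: K_1e^(3t)(-2,-3) + K_2e^(6t)(1,2).
Applying x(0)=3, y(0)=-4 gives K_1=-10, K_2=-17.

x(t) = -17e^(6t) + 20e^(3t), y(t) = -34e^(6t) + 30e^(3t)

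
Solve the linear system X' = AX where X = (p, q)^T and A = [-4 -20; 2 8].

p(t) = C_1e^(2t)sin(2t) + 3C_1e^(2t)cos(2t) + 3C_2e^(2t)sin(2t) - C_2e^(2t)cos(2t), q(t) = -C_1e^(2t)cos(2t) - C_2e^(2t)sin(2t)

Coefficient matrix A = [[-4, -20], [2, 8]].
Characteristic polynomial det(A - λI) = λ^2 - 4λ + 8 = 0.
Eigenvalues λ = 2 ± 2i (complex conjugate pair).
For λ=2+2i: an eigenvector is (3,-1) - i(1,0) = (3 - i, -1).
A real fundamental pair from Re and Im of e^((2+2i)t)v: X_1 = e^(2t)(cos(2t)·(3,-1) + sin(2t)·(1,0)), X_2 = e^(2t)(sin(2t)·(3,-1) - cos(2t)·(1,0)).
General solution: C_1X_1 + C_2X_2.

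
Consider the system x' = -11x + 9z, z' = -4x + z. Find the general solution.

Coefficient matrix A = [[-11, 9], [-4, 1]].
Characteristic polynomial det(A - λI) = λ^2 + 10λ + 25 = 0.
Single eigenvalue λ = -5 with algebraic multiplicity 2.
Eigenvector v = (3,2); generalized eigenvector w with (A-λI)w=v is (-2,-1).
General solution: e^(-5t)[C_1·v + C_2·(t·v + w)].

x(t) = 3C_1e^(-5t) + 3C_2te^(-5t) - 2C_2e^(-5t), z(t) = 2C_1e^(-5t) + 2C_2te^(-5t) - C_2e^(-5t)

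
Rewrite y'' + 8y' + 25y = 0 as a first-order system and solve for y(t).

y(t) = K_1e^(-4t)cos(3t) + K_2e^(-4t)sin(3t)

Let x_1 = y, x_2 = y'. Then x_1' = x_2 and x_2' = -25x_1 - 8x_2.
A = [[0,1],[-25,-8]]; det(A-λI) = λ^2 + 8λ + 25.
Eigenvalues λ = -4 ± 3i.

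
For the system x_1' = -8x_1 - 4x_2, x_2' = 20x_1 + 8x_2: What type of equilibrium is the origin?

A = [[-8,-4],[20,8]]; det(A-λI) = λ^2 + 16.
λ = 0 ± 4i: zero real part.

center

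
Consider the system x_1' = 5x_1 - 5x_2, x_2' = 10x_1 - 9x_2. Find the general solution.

x_1(t) = -2c_1e^(-2t)sin(t) - c_1e^(-2t)cos(t) - c_2e^(-2t)sin(t) + 2c_2e^(-2t)cos(t), x_2(t) = -3c_1e^(-2t)sin(t) - c_1e^(-2t)cos(t) - c_2e^(-2t)sin(t) + 3c_2e^(-2t)cos(t)

Coefficient matrix A = [[5, -5], [10, -9]].
Characteristic polynomial det(A - λI) = λ^2 + 4λ + 5 = 0.
Eigenvalues λ = -2 ± i (complex conjugate pair).
For λ=-2+i: an eigenvector is (-1,-1) - i(-2,-3) = (-1 + 2i, -1 + 3i).
A real fundamental pair from Re and Im of e^((-2+i)t)v: X_1 = e^(-2t)(cos(t)·(-1,-1) + sin(t)·(-2,-3)), X_2 = e^(-2t)(sin(t)·(-1,-1) - cos(t)·(-2,-3)).
General solution: c_1X_1 + c_2X_2.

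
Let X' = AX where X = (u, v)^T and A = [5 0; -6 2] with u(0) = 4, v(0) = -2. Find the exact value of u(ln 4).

4096

A = [[5,0],[-6,2]]; eigenvalues λ = 2, 5.
Eigenvectors: (0,-1) for λ=2, (-1,2) for λ=5.
From the initial condition, c_1 = -6, c_2 = -4.
u(ln 4) = (-6)(4^2)(0) + (-4)(4^5)(-1) = 4096.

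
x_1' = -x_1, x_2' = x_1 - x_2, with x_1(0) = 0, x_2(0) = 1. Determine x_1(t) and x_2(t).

Coefficient matrix A = [[-1, 0], [1, -1]].
Characteristic polynomial det(A - λI) = λ^2 + 2λ + 1 = 0.
Single eigenvalue λ = -1 with algebraic multiplicity 2.
Eigenvector v = (0,-1); generalized eigenvector w with (A-λI)w=v is (-1,-3).
General solution: e^(-t)[C_1·v + C_2·(t·v + w)].
Applying x_1(0)=0, x_2(0)=1 gives C_1=-1, C_2=0.

x_1(t) = 0, x_2(t) = e^(-t)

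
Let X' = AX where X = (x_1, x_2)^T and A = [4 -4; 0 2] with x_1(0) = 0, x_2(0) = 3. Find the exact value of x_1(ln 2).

-72

A = [[4,-4],[0,2]]; eigenvalues λ = 4, 2.
Eigenvectors: (1,0) for λ=4, (-2,-1) for λ=2.
From the initial condition, c_1 = -6, c_2 = -3.
x_1(ln 2) = (-6)(2^4)(1) + (-3)(2^2)(-2) = -72.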